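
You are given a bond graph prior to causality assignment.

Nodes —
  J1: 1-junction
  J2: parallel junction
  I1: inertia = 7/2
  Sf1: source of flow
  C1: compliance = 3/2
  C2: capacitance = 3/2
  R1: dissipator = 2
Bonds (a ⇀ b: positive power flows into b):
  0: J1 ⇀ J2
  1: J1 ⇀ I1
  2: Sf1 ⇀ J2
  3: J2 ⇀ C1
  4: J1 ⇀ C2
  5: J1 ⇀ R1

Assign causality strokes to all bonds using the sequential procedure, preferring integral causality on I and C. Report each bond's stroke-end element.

bond 0 stroke→J1
bond 1 stroke→I1
bond 2 stroke→Sf1
bond 3 stroke→J2
bond 4 stroke→J1
bond 5 stroke→J1

#2 →Sf1  (Sf1 (Sf) sets flow on bond)
#1 →I1  (I1 integral (f out))
#0 →J1  (common-f at J1 fixed by 1)
#4 →J1  (1-jn J1 has f-setter on 1)
#5 →J1  (J1 flow already set via bond 1)
#3 →J2  (J2: last free bond brings effort in)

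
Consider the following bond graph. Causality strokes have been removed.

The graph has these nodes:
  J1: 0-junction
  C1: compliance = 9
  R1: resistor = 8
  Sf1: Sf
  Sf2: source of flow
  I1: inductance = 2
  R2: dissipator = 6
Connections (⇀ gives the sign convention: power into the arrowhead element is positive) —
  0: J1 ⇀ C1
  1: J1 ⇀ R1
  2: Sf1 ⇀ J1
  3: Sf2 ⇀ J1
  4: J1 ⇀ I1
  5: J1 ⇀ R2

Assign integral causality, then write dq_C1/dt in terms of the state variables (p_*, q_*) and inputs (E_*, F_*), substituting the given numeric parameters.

dq_C1/dt = F_Sf1 + F_Sf2 - p_I1/2 - 7*q_C1/216

#2 →Sf1  (source Sf1 imposes f)
#3 →Sf2  (Sf2 fixes flow; stroke at Sf2)
#0 →J1  (C1 integral (e out))
#1 →R1  (J1: bond 0 brought effort, rest push out)
#4 →I1  (J1: bond 0 brought effort, rest push out)
#5 →R2  (J1: bond 0 brought effort, rest push out)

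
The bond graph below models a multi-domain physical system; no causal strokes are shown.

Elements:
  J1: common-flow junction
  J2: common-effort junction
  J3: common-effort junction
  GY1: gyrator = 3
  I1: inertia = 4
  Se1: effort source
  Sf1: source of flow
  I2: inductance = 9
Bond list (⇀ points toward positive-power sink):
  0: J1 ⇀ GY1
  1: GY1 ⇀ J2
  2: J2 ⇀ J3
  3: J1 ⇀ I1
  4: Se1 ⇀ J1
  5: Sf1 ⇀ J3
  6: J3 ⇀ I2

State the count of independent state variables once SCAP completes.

β4 stroke→J1  (Se1 (Se) sets effort on bond)
β5 stroke→Sf1  (Sf1: flow source, stroke at near end)
β3 stroke→I1  (I1 integral (f out))
β0 stroke→J1  (J1 flow already set via bond 3)
β1 stroke→J2  (GY1 both-in/both-out from 0)
β2 stroke→J3  (J2: bond 1 brought effort, rest push out)
β6 stroke→I2  (common-e at J3 fixed by 2)

2  (I1, I2 all integral)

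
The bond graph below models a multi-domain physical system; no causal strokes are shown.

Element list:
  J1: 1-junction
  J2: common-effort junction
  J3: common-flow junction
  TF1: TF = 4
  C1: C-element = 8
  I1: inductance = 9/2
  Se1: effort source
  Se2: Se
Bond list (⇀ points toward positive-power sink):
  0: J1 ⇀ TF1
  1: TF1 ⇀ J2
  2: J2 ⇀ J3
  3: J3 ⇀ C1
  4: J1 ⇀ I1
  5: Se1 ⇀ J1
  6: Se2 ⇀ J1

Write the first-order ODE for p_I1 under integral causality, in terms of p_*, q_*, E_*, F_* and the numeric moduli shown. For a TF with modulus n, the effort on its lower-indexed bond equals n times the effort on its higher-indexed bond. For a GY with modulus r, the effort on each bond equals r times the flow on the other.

dp_I1/dt = E_Se1 + E_Se2 - q_C1/2

bond 5 →J1  (Se1 (Se) sets effort on bond)
bond 6 →J1  (Se2 (Se) sets effort on bond)
bond 3 →J3  (prefer integral on C1)
bond 2 →J2  (only one flow-in slot at J3)
bond 1 →TF1  (J2: bond 2 brought effort, rest push out)
bond 0 →J1  (TF TF1: opposite of bond 1)
bond 4 →I1  (J1: last free bond brings flow in)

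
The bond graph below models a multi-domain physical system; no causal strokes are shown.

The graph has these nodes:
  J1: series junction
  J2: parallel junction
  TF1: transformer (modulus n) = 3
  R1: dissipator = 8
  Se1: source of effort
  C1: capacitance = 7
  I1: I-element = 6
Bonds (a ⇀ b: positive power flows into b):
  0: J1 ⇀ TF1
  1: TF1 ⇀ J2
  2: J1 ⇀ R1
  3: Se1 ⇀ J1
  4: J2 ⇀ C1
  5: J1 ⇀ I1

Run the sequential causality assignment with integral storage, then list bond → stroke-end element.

#3 stroke→J1  (Se1: effort source, stroke at far end)
#4 stroke→J2  (C1 integral (e out))
#1 stroke→TF1  (J2: bond 4 brought effort, rest push out)
#0 stroke→J1  (TF TF1: opposite of bond 1)
#5 stroke→I1  (I1 outputs flow p/I1)
#2 stroke→J1  (J1: bond 5 brought flow, rest push out)

β0 stroke→J1
β1 stroke→TF1
β2 stroke→J1
β3 stroke→J1
β4 stroke→J2
β5 stroke→I1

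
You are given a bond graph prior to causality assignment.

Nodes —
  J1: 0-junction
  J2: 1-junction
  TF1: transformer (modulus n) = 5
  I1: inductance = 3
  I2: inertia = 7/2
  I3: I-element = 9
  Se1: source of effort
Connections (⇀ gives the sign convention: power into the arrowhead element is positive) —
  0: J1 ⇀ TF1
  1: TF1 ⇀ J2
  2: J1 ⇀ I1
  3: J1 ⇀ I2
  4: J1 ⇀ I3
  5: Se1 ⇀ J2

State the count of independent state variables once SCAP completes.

3  (I1, I2, I3 all integral)

β5 stroke→J2  (source Se1 imposes e)
β1 stroke→TF1  (only one flow-in slot at J2)
β0 stroke→J1  (TF TF1: opposite of bond 1)
β2 stroke→I1  (common-e at J1 fixed by 0)
β3 stroke→I2  (J1 effort already set via bond 0)
β4 stroke→I3  (J1: bond 0 brought effort, rest push out)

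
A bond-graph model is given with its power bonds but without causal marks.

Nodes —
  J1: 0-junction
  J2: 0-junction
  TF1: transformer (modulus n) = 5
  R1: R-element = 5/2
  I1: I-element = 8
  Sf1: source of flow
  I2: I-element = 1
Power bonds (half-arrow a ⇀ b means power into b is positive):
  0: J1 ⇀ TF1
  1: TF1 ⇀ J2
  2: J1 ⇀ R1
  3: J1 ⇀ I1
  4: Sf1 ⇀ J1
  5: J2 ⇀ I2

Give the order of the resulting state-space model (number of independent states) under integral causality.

b4 stroke at Sf1  (source Sf1 imposes f)
b3 stroke at I1  (I1 outputs flow p/I1)
b5 stroke at I2  (I2: I, integral causality)
b1 stroke at J2  (J2: last free bond brings effort in)
b0 stroke at TF1  (through TF1, causality passes straight; one stroke at TF1)
b2 stroke at J1  (J1: last free bond brings effort in)

2  (I1, I2 all integral)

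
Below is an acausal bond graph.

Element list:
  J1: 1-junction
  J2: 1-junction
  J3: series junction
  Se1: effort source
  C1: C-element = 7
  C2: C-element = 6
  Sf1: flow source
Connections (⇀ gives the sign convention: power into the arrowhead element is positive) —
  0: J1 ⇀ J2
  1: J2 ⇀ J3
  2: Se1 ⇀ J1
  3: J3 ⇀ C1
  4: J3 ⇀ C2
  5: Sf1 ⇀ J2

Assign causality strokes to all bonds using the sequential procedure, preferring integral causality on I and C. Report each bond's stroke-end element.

β2 |J1  (Se1 fixes effort; stroke away)
β5 |Sf1  (Sf1: flow source, stroke at near end)
β0 |J2  (only one flow-in slot at J1)
β1 |J2  (1-jn J2 has f-setter on 5)
β3 |J3  (J3 flow already set via bond 1)
β4 |J3  (1-jn J3 has f-setter on 1)

β0 |J2
β1 |J2
β2 |J1
β3 |J3
β4 |J3
β5 |Sf1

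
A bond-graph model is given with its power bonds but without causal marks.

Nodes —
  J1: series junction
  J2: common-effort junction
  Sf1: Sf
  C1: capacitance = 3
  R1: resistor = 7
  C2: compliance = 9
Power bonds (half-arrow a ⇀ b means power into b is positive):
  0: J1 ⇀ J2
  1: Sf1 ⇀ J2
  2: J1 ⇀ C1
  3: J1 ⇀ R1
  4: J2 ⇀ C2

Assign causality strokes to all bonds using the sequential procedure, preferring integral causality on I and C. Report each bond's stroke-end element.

β1 stroke→Sf1  (Sf1: flow source, stroke at near end)
β2 stroke→J1  (C1: C, integral causality)
β4 stroke→J2  (C2 outputs effort q/C2)
β0 stroke→J1  (J2 effort already set via bond 4)
β3 stroke→R1  (J1 needs exactly one f-in)

#0 stroke at J1
#1 stroke at Sf1
#2 stroke at J1
#3 stroke at R1
#4 stroke at J2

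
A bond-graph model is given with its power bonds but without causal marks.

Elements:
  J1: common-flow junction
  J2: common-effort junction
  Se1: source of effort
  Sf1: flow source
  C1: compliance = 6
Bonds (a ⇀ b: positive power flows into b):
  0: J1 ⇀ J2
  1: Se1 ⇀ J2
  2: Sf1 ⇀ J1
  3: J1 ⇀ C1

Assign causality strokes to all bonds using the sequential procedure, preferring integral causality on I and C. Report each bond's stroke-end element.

bond 0 stroke at J1
bond 1 stroke at J2
bond 2 stroke at Sf1
bond 3 stroke at J1

#1 stroke at J2  (Se1 fixes effort; stroke away)
#2 stroke at Sf1  (Sf1 fixes flow; stroke at Sf1)
#0 stroke at J1  (J1 flow already set via bond 2)
#3 stroke at J1  (J1 flow already set via bond 2)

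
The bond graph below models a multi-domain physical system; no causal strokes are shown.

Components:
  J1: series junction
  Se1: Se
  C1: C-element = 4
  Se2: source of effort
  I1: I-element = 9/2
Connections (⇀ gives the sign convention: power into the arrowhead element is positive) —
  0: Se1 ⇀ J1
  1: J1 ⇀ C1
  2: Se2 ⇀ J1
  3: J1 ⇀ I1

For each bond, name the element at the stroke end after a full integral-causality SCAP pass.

b0 stroke at J1
b1 stroke at J1
b2 stroke at J1
b3 stroke at I1

b0 →J1  (Se1 (Se) sets effort on bond)
b2 →J1  (source Se2 imposes e)
b1 →J1  (C1: C, integral causality)
b3 →I1  (closing 1-jn rule on J1)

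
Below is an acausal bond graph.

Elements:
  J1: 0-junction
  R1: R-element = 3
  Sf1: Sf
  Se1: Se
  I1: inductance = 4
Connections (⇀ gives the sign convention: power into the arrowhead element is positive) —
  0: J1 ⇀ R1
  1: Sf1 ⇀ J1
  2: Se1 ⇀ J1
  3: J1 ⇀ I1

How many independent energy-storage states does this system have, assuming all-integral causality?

bond 1 →Sf1  (Sf1 (Sf) sets flow on bond)
bond 2 →J1  (Se1: effort source, stroke at far end)
bond 0 →R1  (J1: bond 2 brought effort, rest push out)
bond 3 →I1  (J1: bond 2 brought effort, rest push out)

1  (I1 all integral)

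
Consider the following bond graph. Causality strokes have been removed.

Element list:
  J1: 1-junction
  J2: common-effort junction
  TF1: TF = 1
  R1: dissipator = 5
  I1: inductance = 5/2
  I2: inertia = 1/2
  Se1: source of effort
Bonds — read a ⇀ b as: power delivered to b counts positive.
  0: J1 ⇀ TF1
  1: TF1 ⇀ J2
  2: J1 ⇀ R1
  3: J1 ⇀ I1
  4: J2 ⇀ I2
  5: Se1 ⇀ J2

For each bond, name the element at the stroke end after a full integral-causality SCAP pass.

bond 0 |J1
bond 1 |TF1
bond 2 |J1
bond 3 |I1
bond 4 |I2
bond 5 |J2

bond 5 stroke at J2  (Se1 (Se) sets effort on bond)
bond 1 stroke at TF1  (common-e at J2 fixed by 5)
bond 4 stroke at I2  (0-jn J2 has e-setter on 5)
bond 0 stroke at J1  (TF1: transformer flips bond 1)
bond 3 stroke at I1  (I1 outputs flow p/I1)
bond 2 stroke at J1  (J1 flow already set via bond 3)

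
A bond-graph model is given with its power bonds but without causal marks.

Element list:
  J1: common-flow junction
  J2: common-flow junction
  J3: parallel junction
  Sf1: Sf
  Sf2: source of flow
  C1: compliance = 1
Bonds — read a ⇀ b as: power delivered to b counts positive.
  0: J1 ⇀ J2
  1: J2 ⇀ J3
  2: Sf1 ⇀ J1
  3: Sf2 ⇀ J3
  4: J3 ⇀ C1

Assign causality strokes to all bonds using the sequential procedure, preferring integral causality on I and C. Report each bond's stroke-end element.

b2 |Sf1  (Sf1 fixes flow; stroke at Sf1)
b3 |Sf2  (Sf2 fixes flow; stroke at Sf2)
b0 |J1  (1-jn J1 has f-setter on 2)
b1 |J2  (common-f at J2 fixed by 0)
b4 |J3  (closing 0-jn rule on J3)

b0 |J1
b1 |J2
b2 |Sf1
b3 |Sf2
b4 |J3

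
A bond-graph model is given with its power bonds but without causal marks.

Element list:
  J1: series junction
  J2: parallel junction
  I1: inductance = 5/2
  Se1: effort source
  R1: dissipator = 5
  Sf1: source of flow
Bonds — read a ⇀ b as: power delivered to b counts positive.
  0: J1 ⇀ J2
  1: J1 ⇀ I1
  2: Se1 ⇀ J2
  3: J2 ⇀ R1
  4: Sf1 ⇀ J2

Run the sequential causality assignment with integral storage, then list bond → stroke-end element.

#0 |J1
#1 |I1
#2 |J2
#3 |R1
#4 |Sf1

bond 2 →J2  (source Se1 imposes e)
bond 4 →Sf1  (Sf1 fixes flow; stroke at Sf1)
bond 0 →J1  (common-e at J2 fixed by 2)
bond 3 →R1  (J2: bond 2 brought effort, rest push out)
bond 1 →I1  (only one flow-in slot at J1)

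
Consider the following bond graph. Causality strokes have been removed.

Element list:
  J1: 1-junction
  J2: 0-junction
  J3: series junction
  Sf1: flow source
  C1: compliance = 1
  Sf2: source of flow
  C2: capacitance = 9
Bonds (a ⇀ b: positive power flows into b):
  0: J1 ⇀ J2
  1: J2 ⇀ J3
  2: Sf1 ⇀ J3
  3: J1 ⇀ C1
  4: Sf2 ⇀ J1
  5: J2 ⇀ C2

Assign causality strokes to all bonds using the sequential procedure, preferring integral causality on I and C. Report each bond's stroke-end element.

β2 stroke at Sf1  (Sf1 fixes flow; stroke at Sf1)
β4 stroke at Sf2  (source Sf2 imposes f)
β0 stroke at J1  (common-f at J1 fixed by 4)
β3 stroke at J1  (J1 flow already set via bond 4)
β1 stroke at J3  (common-f at J3 fixed by 2)
β5 stroke at J2  (J2: last free bond brings effort in)

bond 0 →J1
bond 1 →J3
bond 2 →Sf1
bond 3 →J1
bond 4 →Sf2
bond 5 →J2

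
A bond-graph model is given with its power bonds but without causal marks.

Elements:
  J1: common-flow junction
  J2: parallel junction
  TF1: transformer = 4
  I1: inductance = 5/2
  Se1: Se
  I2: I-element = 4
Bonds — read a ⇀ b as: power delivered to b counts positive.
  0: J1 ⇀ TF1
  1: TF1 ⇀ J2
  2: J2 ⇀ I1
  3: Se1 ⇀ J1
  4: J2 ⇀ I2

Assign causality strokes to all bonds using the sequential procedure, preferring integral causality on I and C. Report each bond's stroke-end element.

b0 stroke at TF1
b1 stroke at J2
b2 stroke at I1
b3 stroke at J1
b4 stroke at I2

b3 stroke→J1  (Se1 (Se) sets effort on bond)
b0 stroke→TF1  (closing 1-jn rule on J1)
b1 stroke→J2  (TF TF1: opposite of bond 0)
b2 stroke→I1  (J2 effort already set via bond 1)
b4 stroke→I2  (J2 effort already set via bond 1)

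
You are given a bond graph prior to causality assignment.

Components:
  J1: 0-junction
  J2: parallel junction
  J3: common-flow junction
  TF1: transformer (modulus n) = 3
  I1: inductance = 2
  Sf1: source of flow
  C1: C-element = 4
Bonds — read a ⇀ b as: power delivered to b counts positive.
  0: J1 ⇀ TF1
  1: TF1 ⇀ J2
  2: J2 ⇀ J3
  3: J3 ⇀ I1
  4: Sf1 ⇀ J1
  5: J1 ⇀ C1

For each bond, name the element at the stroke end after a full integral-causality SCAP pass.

b0 |TF1
b1 |J2
b2 |J3
b3 |I1
b4 |Sf1
b5 |J1

bond 4 stroke→Sf1  (Sf1 fixes flow; stroke at Sf1)
bond 3 stroke→I1  (I1: I, integral causality)
bond 2 stroke→J3  (J3 flow already set via bond 3)
bond 1 stroke→J2  (J2: last free bond brings effort in)
bond 0 stroke→TF1  (TF1 one-in-one-out from 1)
bond 5 stroke→J1  (only one effort-in slot at J1)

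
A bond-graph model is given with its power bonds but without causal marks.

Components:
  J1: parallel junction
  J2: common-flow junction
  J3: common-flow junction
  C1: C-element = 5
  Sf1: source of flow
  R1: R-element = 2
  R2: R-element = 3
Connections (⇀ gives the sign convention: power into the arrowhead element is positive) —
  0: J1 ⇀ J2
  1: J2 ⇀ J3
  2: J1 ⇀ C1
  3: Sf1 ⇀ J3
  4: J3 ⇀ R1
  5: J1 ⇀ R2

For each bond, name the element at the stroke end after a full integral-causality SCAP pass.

#3 stroke→Sf1  (Sf1: flow source, stroke at near end)
#1 stroke→J3  (J3 flow already set via bond 3)
#4 stroke→J3  (common-f at J3 fixed by 3)
#0 stroke→J2  (common-f at J2 fixed by 1)
#2 stroke→J1  (C1 outputs effort q/C1)
#5 stroke→R2  (J1 effort already set via bond 2)

β0 |J2
β1 |J3
β2 |J1
β3 |Sf1
β4 |J3
β5 |R2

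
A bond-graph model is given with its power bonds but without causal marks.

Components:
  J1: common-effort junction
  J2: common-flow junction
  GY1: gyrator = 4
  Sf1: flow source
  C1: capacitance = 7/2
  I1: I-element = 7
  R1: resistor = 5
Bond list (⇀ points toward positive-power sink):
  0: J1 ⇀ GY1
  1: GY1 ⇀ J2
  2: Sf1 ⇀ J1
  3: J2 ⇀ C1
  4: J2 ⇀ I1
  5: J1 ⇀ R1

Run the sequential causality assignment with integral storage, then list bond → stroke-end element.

bond 2 stroke→Sf1  (Sf1: flow source, stroke at near end)
bond 3 stroke→J2  (C1 integral (e out))
bond 4 stroke→I1  (I1 outputs flow p/I1)
bond 1 stroke→J2  (J2 flow already set via bond 4)
bond 0 stroke→J1  (through GY1, causality inverts; strokes same side of GY1)
bond 5 stroke→R1  (0-jn J1 has e-setter on 0)

bond 0 |J1
bond 1 |J2
bond 2 |Sf1
bond 3 |J2
bond 4 |I1
bond 5 |R1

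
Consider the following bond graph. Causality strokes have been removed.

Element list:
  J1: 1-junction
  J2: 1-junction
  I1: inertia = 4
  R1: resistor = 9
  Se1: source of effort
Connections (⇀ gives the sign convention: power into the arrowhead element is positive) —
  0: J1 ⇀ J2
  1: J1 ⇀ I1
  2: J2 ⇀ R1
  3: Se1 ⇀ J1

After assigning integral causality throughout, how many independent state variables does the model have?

1  (I1 all integral)

#3 stroke→J1  (Se1 fixes effort; stroke away)
#1 stroke→I1  (I1 integral (f out))
#0 stroke→J1  (1-jn J1 has f-setter on 1)
#2 stroke→J2  (J2: bond 0 brought flow, rest push out)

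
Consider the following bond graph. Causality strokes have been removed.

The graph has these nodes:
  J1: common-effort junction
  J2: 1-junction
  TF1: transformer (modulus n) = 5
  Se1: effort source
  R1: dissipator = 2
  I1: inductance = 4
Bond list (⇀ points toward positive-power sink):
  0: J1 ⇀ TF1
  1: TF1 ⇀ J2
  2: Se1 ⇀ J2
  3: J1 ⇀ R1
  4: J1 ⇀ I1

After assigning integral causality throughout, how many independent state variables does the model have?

1  (I1 all integral)

b2 |J2  (Se1 (Se) sets effort on bond)
b1 |TF1  (only one flow-in slot at J2)
b0 |J1  (TF1 one-in-one-out from 1)
b3 |R1  (0-jn J1 has e-setter on 0)
b4 |I1  (0-jn J1 has e-setter on 0)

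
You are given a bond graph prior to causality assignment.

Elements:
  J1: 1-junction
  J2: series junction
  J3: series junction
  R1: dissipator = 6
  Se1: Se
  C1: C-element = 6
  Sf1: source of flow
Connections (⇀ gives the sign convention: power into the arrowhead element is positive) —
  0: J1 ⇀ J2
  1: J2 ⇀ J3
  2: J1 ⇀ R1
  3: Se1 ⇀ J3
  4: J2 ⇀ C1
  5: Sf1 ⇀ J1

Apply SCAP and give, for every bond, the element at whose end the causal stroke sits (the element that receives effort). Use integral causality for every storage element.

#0 →J1
#1 →J2
#2 →J1
#3 →J3
#4 →J2
#5 →Sf1

bond 3 →J3  (Se1: effort source, stroke at far end)
bond 5 →Sf1  (Sf1 (Sf) sets flow on bond)
bond 0 →J1  (common-f at J1 fixed by 5)
bond 2 →J1  (J1: bond 5 brought flow, rest push out)
bond 1 →J2  (common-f at J2 fixed by 0)
bond 4 →J2  (1-jn J2 has f-setter on 0)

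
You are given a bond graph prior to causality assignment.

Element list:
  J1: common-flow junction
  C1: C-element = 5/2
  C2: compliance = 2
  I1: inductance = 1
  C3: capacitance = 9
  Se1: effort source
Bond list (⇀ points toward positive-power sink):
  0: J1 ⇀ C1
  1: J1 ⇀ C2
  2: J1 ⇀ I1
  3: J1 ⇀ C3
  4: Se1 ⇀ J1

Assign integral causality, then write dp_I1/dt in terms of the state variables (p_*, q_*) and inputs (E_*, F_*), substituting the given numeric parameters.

bond 4 stroke→J1  (Se1 (Se) sets effort on bond)
bond 0 stroke→J1  (C1 integral (e out))
bond 1 stroke→J1  (C2: C, integral causality)
bond 2 stroke→I1  (I1: I, integral causality)
bond 3 stroke→J1  (J1: bond 2 brought flow, rest push out)

dp_I1/dt = E_Se1 - 2*q_C1/5 - q_C2/2 - q_C3/9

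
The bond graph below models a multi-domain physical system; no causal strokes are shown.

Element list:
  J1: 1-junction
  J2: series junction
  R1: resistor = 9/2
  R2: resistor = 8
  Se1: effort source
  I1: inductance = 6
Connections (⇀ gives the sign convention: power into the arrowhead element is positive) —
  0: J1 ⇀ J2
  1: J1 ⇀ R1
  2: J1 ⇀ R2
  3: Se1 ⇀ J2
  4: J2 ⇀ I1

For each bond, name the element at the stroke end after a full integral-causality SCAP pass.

β0 |J2
β1 |J1
β2 |J1
β3 |J2
β4 |I1

β3 stroke at J2  (Se1 fixes effort; stroke away)
β4 stroke at I1  (prefer integral on I1)
β0 stroke at J2  (1-jn J2 has f-setter on 4)
β1 stroke at J1  (1-jn J1 has f-setter on 0)
β2 stroke at J1  (J1 flow already set via bond 0)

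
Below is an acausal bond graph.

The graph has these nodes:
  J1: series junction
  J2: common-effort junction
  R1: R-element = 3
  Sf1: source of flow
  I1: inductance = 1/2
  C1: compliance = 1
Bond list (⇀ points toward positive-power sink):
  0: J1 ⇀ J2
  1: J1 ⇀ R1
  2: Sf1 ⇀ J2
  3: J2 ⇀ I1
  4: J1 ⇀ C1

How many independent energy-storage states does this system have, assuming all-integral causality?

2  (C1, I1 all integral)

bond 2 |Sf1  (source Sf1 imposes f)
bond 3 |I1  (I1 outputs flow p/I1)
bond 0 |J2  (J2 needs exactly one e-in)
bond 1 |J1  (J1: bond 0 brought flow, rest push out)
bond 4 |J1  (common-f at J1 fixed by 0)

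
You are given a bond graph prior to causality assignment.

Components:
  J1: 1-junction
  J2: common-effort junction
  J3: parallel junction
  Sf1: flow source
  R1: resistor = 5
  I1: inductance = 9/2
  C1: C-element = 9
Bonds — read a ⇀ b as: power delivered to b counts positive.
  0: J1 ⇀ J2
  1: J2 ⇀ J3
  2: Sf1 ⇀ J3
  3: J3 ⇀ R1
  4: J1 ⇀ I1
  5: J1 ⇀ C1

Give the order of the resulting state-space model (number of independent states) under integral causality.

2  (C1, I1 all integral)

b2 stroke→Sf1  (source Sf1 imposes f)
b4 stroke→I1  (I1: I, integral causality)
b0 stroke→J1  (J1: bond 4 brought flow, rest push out)
b5 stroke→J1  (J1 flow already set via bond 4)
b1 stroke→J2  (J2: last free bond brings effort in)
b3 stroke→J3  (J3 needs exactly one e-in)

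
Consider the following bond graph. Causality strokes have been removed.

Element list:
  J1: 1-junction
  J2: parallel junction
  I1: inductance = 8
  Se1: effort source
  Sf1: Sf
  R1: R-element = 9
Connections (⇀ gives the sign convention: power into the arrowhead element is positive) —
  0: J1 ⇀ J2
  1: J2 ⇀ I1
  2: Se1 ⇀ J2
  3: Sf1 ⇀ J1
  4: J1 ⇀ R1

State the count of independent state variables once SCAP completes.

β2 stroke at J2  (Se1: effort source, stroke at far end)
β3 stroke at Sf1  (Sf1 fixes flow; stroke at Sf1)
β0 stroke at J1  (J1 flow already set via bond 3)
β4 stroke at J1  (J1 flow already set via bond 3)
β1 stroke at I1  (J2 effort already set via bond 2)

1  (I1 all integral)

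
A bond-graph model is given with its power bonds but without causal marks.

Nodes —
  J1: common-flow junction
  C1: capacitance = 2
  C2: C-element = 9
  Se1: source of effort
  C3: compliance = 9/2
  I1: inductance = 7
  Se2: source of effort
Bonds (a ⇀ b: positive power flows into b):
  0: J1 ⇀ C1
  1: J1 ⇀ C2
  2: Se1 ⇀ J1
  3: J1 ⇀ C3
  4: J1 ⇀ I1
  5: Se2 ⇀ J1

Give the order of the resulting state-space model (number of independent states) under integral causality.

b2 stroke at J1  (Se1 fixes effort; stroke away)
b5 stroke at J1  (source Se2 imposes e)
b0 stroke at J1  (C1 integral (e out))
b1 stroke at J1  (C2 integral (e out))
b3 stroke at J1  (prefer integral on C3)
b4 stroke at I1  (J1: last free bond brings flow in)

4  (C1, C2, C3, I1 all integral)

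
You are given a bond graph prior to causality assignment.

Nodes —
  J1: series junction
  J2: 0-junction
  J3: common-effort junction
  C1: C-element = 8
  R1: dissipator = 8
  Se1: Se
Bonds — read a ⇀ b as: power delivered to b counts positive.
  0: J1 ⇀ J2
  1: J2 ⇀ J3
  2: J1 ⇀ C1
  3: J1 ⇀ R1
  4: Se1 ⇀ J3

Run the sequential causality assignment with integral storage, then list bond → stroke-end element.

#4 →J3  (Se1 fixes effort; stroke away)
#1 →J2  (J3 effort already set via bond 4)
#0 →J1  (J2 effort already set via bond 1)
#2 →J1  (prefer integral on C1)
#3 →R1  (only one flow-in slot at J1)

b0 stroke at J1
b1 stroke at J2
b2 stroke at J1
b3 stroke at R1
b4 stroke at J3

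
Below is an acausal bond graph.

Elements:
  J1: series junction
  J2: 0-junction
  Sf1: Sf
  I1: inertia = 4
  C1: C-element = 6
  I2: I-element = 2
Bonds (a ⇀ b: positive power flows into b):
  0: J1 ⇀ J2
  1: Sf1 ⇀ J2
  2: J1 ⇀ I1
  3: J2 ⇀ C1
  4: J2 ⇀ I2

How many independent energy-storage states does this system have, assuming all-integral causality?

bond 1 stroke→Sf1  (Sf1: flow source, stroke at near end)
bond 2 stroke→I1  (I1 outputs flow p/I1)
bond 0 stroke→J1  (J1: bond 2 brought flow, rest push out)
bond 3 stroke→J2  (C1: C, integral causality)
bond 4 stroke→I2  (J2: bond 3 brought effort, rest push out)

3  (C1, I1, I2 all integral)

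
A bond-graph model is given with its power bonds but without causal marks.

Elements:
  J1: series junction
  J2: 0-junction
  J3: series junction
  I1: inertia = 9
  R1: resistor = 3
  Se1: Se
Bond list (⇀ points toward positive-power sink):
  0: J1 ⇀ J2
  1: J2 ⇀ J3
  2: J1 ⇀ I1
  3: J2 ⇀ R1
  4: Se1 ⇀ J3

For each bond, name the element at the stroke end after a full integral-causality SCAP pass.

b4 →J3  (Se1: effort source, stroke at far end)
b1 →J2  (closing 1-jn rule on J3)
b0 →J1  (common-e at J2 fixed by 1)
b3 →R1  (J2: bond 1 brought effort, rest push out)
b2 →I1  (only one flow-in slot at J1)

β0 stroke at J1
β1 stroke at J2
β2 stroke at I1
β3 stroke at R1
β4 stroke at J3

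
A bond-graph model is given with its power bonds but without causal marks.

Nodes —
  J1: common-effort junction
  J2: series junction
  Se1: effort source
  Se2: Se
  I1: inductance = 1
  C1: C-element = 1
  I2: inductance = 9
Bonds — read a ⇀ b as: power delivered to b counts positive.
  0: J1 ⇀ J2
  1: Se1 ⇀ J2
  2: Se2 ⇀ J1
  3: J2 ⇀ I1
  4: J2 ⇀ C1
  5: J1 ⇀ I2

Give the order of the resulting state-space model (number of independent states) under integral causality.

#1 →J2  (Se1: effort source, stroke at far end)
#2 →J1  (Se2 fixes effort; stroke away)
#0 →J2  (J1: bond 2 brought effort, rest push out)
#5 →I2  (J1: bond 2 brought effort, rest push out)
#3 →I1  (prefer integral on I1)
#4 →J2  (common-f at J2 fixed by 3)

3  (C1, I1, I2 all integral)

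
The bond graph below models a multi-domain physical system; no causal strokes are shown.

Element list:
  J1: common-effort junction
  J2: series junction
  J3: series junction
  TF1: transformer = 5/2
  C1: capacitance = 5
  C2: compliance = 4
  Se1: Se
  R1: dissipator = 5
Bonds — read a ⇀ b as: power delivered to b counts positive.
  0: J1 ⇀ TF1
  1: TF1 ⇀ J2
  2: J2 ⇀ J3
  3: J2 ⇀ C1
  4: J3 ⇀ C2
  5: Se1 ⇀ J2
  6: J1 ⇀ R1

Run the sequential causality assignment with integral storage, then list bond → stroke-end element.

#0 stroke at J1
#1 stroke at TF1
#2 stroke at J2
#3 stroke at J2
#4 stroke at J3
#5 stroke at J2
#6 stroke at R1

#5 |J2  (Se1 (Se) sets effort on bond)
#3 |J2  (C1 outputs effort q/C1)
#4 |J3  (C2: C, integral causality)
#2 |J2  (J3: last free bond brings flow in)
#1 |TF1  (J2 needs exactly one f-in)
#0 |J1  (TF1: transformer flips bond 1)
#6 |R1  (J1 effort already set via bond 0)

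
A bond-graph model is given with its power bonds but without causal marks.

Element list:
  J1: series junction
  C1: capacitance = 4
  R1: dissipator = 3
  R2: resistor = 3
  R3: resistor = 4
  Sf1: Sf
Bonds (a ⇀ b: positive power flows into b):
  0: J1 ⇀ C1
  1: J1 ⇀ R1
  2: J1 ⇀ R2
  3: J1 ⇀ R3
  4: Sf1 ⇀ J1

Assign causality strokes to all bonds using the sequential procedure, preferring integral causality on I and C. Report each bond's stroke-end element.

b0 →J1
b1 →J1
b2 →J1
b3 →J1
b4 →Sf1

β4 stroke at Sf1  (Sf1: flow source, stroke at near end)
β0 stroke at J1  (J1 flow already set via bond 4)
β1 stroke at J1  (common-f at J1 fixed by 4)
β2 stroke at J1  (J1: bond 4 brought flow, rest push out)
β3 stroke at J1  (J1: bond 4 brought flow, rest push out)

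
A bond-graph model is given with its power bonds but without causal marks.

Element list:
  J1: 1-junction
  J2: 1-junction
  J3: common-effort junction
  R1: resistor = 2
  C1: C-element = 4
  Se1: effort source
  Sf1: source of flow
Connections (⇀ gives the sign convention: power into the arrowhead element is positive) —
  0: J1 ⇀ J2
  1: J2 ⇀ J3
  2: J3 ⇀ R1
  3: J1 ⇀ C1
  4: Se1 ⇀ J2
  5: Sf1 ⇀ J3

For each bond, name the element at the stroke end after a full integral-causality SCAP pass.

b0 |J2
b1 |J3
b2 |R1
b3 |J1
b4 |J2
b5 |Sf1

β4 stroke→J2  (Se1 (Se) sets effort on bond)
β5 stroke→Sf1  (Sf1 fixes flow; stroke at Sf1)
β3 stroke→J1  (prefer integral on C1)
β0 stroke→J2  (J1 needs exactly one f-in)
β1 stroke→J3  (J2: last free bond brings flow in)
β2 stroke→R1  (J3 effort already set via bond 1)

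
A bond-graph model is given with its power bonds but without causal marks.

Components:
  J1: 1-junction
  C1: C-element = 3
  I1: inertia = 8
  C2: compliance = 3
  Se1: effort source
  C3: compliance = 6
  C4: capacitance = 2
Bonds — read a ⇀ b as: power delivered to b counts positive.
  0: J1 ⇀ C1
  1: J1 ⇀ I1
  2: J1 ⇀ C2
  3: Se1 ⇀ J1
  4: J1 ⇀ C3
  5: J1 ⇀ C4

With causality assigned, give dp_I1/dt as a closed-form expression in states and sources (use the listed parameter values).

#3 |J1  (Se1: effort source, stroke at far end)
#0 |J1  (C1 integral (e out))
#1 |I1  (I1: I, integral causality)
#2 |J1  (J1 flow already set via bond 1)
#4 |J1  (1-jn J1 has f-setter on 1)
#5 |J1  (J1: bond 1 brought flow, rest push out)

dp_I1/dt = E_Se1 - q_C1/3 - q_C2/3 - q_C3/6 - q_C4/2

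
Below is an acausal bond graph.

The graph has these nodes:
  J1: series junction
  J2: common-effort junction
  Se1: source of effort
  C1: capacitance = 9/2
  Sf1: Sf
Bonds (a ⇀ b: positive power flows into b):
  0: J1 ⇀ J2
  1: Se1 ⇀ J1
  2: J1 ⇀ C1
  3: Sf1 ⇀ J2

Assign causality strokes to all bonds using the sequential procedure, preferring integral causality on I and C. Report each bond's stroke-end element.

β1 |J1  (source Se1 imposes e)
β3 |Sf1  (Sf1: flow source, stroke at near end)
β0 |J2  (closing 0-jn rule on J2)
β2 |J1  (J1: bond 0 brought flow, rest push out)

bond 0 stroke at J2
bond 1 stroke at J1
bond 2 stroke at J1
bond 3 stroke at Sf1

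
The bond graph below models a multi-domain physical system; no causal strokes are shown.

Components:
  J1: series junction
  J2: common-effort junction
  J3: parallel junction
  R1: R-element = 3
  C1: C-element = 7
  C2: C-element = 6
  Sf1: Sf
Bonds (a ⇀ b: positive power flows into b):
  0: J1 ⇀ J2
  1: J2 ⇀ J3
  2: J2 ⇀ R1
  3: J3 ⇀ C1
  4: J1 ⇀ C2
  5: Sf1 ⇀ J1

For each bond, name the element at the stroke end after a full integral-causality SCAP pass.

#5 stroke→Sf1  (source Sf1 imposes f)
#0 stroke→J1  (common-f at J1 fixed by 5)
#4 stroke→J1  (J1 flow already set via bond 5)
#3 stroke→J3  (C1 outputs effort q/C1)
#1 stroke→J2  (common-e at J3 fixed by 3)
#2 stroke→R1  (0-jn J2 has e-setter on 1)

#0 stroke→J1
#1 stroke→J2
#2 stroke→R1
#3 stroke→J3
#4 stroke→J1
#5 stroke→Sf1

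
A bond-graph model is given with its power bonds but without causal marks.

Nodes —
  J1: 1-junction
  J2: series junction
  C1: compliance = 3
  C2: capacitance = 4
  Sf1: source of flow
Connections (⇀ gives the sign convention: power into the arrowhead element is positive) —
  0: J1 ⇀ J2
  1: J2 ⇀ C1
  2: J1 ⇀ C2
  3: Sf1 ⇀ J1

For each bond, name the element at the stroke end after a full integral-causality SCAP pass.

bond 0 →J1
bond 1 →J2
bond 2 →J1
bond 3 →Sf1

bond 3 stroke at Sf1  (source Sf1 imposes f)
bond 0 stroke at J1  (J1 flow already set via bond 3)
bond 2 stroke at J1  (J1 flow already set via bond 3)
bond 1 stroke at J2  (J2: bond 0 brought flow, rest push out)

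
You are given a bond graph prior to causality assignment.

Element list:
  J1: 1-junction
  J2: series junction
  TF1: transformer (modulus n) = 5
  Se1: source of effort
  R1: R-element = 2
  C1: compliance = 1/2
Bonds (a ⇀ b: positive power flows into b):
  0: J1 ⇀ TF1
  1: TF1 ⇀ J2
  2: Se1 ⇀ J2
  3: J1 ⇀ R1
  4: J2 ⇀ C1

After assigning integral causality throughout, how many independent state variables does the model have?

1  (C1 all integral)

bond 2 stroke→J2  (Se1 fixes effort; stroke away)
bond 4 stroke→J2  (C1 outputs effort q/C1)
bond 1 stroke→TF1  (closing 1-jn rule on J2)
bond 0 stroke→J1  (TF1: transformer flips bond 1)
bond 3 stroke→R1  (closing 1-jn rule on J1)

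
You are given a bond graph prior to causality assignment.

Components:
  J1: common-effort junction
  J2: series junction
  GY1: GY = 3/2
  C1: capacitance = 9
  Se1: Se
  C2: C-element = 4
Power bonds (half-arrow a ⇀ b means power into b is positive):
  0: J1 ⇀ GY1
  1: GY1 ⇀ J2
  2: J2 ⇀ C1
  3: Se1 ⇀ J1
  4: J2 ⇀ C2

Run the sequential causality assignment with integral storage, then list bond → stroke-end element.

#3 →J1  (Se1 (Se) sets effort on bond)
#0 →GY1  (J1 effort already set via bond 3)
#1 →GY1  (GY GY1: same side as bond 0)
#2 →J2  (common-f at J2 fixed by 1)
#4 →J2  (1-jn J2 has f-setter on 1)

b0 →GY1
b1 →GY1
b2 →J2
b3 →J1
b4 →J2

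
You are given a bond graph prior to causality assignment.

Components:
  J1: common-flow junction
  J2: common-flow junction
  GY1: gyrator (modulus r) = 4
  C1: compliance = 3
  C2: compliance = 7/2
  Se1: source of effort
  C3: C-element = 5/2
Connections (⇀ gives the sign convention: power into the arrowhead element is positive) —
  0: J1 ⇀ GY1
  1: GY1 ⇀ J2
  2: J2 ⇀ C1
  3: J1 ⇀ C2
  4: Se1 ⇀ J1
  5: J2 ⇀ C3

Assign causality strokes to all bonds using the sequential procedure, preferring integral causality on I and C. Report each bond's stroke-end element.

β0 |GY1
β1 |GY1
β2 |J2
β3 |J1
β4 |J1
β5 |J2

#4 stroke→J1  (source Se1 imposes e)
#2 stroke→J2  (prefer integral on C1)
#3 stroke→J1  (C2 outputs effort q/C2)
#0 stroke→GY1  (J1 needs exactly one f-in)
#1 stroke→GY1  (GY1: gyrator matches bond 0)
#5 stroke→J2  (J2: bond 1 brought flow, rest push out)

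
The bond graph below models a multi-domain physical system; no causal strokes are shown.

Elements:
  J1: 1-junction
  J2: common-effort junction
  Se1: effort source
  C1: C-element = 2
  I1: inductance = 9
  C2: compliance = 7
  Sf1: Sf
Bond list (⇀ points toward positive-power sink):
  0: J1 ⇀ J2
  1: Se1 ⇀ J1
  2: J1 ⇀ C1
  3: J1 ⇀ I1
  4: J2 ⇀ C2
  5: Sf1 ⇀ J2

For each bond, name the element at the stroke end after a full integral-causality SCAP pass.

bond 0 stroke→J1
bond 1 stroke→J1
bond 2 stroke→J1
bond 3 stroke→I1
bond 4 stroke→J2
bond 5 stroke→Sf1

β1 |J1  (Se1: effort source, stroke at far end)
β5 |Sf1  (Sf1: flow source, stroke at near end)
β2 |J1  (C1 integral (e out))
β3 |I1  (I1 outputs flow p/I1)
β0 |J1  (common-f at J1 fixed by 3)
β4 |J2  (closing 0-jn rule on J2)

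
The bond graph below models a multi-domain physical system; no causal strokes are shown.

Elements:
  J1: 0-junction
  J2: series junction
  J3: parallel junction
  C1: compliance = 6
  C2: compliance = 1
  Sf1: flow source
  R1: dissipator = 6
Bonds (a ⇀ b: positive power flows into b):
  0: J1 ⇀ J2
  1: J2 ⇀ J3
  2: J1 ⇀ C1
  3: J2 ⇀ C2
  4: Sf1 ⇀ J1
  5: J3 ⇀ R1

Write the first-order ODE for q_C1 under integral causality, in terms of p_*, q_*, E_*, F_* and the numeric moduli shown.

dq_C1/dt = F_Sf1 - q_C1/36 + q_C2/6

β4 |Sf1  (Sf1 fixes flow; stroke at Sf1)
β2 |J1  (C1 integral (e out))
β0 |J2  (common-e at J1 fixed by 2)
β3 |J2  (C2 integral (e out))
β1 |J3  (only one flow-in slot at J2)
β5 |R1  (J3 effort already set via bond 1)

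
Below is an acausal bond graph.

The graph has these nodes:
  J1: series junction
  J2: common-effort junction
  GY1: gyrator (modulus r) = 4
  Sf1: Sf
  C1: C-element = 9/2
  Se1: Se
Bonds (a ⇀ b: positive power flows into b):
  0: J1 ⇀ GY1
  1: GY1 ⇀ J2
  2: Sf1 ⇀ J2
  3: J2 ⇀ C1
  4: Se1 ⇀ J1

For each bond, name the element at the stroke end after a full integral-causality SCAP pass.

b0 stroke at GY1
b1 stroke at GY1
b2 stroke at Sf1
b3 stroke at J2
b4 stroke at J1

b2 |Sf1  (Sf1 fixes flow; stroke at Sf1)
b4 |J1  (Se1 (Se) sets effort on bond)
b0 |GY1  (J1 needs exactly one f-in)
b1 |GY1  (GY1: gyrator matches bond 0)
b3 |J2  (J2 needs exactly one e-in)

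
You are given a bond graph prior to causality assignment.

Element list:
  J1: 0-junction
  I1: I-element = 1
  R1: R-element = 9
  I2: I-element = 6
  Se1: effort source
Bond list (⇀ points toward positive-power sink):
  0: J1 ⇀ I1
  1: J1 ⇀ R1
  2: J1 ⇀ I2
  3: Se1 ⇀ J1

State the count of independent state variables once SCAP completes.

2  (I1, I2 all integral)

#3 |J1  (Se1 (Se) sets effort on bond)
#0 |I1  (common-e at J1 fixed by 3)
#1 |R1  (common-e at J1 fixed by 3)
#2 |I2  (J1 effort already set via bond 3)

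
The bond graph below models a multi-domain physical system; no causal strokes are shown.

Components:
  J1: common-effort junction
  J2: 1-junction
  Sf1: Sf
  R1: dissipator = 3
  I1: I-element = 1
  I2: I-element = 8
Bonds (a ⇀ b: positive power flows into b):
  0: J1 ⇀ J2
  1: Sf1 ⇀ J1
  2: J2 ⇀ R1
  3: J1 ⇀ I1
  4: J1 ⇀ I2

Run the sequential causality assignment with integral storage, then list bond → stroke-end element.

bond 0 →J1
bond 1 →Sf1
bond 2 →J2
bond 3 →I1
bond 4 →I2

β1 stroke at Sf1  (Sf1 (Sf) sets flow on bond)
β3 stroke at I1  (prefer integral on I1)
β4 stroke at I2  (I2 integral (f out))
β0 stroke at J1  (only one effort-in slot at J1)
β2 stroke at J2  (1-jn J2 has f-setter on 0)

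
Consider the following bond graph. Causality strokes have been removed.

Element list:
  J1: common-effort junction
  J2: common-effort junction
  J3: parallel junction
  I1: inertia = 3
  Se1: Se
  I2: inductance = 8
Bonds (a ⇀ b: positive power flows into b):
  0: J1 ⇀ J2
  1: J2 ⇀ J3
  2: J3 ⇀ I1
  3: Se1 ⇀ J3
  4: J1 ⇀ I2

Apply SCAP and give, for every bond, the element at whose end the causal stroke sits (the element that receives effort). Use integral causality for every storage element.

β0 →J1
β1 →J2
β2 →I1
β3 →J3
β4 →I2

β3 stroke at J3  (Se1 (Se) sets effort on bond)
β1 stroke at J2  (J3 effort already set via bond 3)
β2 stroke at I1  (J3: bond 3 brought effort, rest push out)
β0 stroke at J1  (common-e at J2 fixed by 1)
β4 stroke at I2  (0-jn J1 has e-setter on 0)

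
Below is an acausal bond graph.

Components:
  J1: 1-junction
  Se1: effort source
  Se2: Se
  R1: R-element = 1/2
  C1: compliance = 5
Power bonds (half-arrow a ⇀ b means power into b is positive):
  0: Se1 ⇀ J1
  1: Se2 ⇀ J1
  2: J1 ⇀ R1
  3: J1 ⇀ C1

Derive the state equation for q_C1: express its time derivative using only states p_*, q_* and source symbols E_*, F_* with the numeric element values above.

#0 stroke→J1  (Se1 (Se) sets effort on bond)
#1 stroke→J1  (Se2: effort source, stroke at far end)
#3 stroke→J1  (C1 outputs effort q/C1)
#2 stroke→R1  (only one flow-in slot at J1)

dq_C1/dt = 2*E_Se1 + 2*E_Se2 - 2*q_C1/5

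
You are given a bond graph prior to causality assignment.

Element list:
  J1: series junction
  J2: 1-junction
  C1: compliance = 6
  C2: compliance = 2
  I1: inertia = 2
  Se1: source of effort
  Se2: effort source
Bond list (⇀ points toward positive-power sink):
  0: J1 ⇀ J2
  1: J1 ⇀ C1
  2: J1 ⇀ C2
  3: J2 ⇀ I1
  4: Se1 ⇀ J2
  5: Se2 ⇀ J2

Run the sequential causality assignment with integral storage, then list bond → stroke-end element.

b4 |J2  (source Se1 imposes e)
b5 |J2  (Se2 (Se) sets effort on bond)
b1 |J1  (prefer integral on C1)
b2 |J1  (C2 integral (e out))
b0 |J2  (J1 needs exactly one f-in)
b3 |I1  (J2 needs exactly one f-in)

#0 |J2
#1 |J1
#2 |J1
#3 |I1
#4 |J2
#5 |J2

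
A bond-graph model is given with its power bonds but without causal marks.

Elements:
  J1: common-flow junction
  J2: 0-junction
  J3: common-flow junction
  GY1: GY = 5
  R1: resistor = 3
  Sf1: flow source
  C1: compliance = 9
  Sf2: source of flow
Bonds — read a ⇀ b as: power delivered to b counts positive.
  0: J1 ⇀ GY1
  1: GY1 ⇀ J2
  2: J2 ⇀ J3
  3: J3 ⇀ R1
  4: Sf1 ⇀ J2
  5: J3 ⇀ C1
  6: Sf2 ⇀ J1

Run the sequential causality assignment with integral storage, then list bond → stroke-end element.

b0 stroke→J1
b1 stroke→J2
b2 stroke→J3
b3 stroke→R1
b4 stroke→Sf1
b5 stroke→J3
b6 stroke→Sf2

#4 |Sf1  (Sf1 (Sf) sets flow on bond)
#6 |Sf2  (source Sf2 imposes f)
#0 |J1  (J1 flow already set via bond 6)
#1 |J2  (through GY1, causality inverts; strokes same side of GY1)
#2 |J3  (J2 effort already set via bond 1)
#5 |J3  (C1 outputs effort q/C1)
#3 |R1  (J3: last free bond brings flow in)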